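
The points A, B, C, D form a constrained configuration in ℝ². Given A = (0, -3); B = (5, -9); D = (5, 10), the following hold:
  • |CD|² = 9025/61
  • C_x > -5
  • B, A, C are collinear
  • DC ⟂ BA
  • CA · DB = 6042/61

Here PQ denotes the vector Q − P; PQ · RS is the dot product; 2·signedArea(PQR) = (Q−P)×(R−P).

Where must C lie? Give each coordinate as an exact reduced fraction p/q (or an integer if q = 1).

C = (-265/61, 135/61)

1. C_x = -265/61  [B, A, C are collinear ∩ DC ⟂ BA]
2. C_y = 135/61  [B, A, C are collinear ∩ DC ⟂ BA]
   → C = (-265/61, 135/61)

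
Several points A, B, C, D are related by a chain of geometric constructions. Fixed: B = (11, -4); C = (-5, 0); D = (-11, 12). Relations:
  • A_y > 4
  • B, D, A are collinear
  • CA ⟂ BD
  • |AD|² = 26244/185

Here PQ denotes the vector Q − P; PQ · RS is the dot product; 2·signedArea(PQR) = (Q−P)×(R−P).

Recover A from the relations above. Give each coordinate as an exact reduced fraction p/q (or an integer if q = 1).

A = (-253/185, 924/185)

1. A_x = -253/185  [B, D, A are collinear ∩ CA ⟂ BD]
2. A_y = 924/185  [B, D, A are collinear ∩ CA ⟂ BD]
   → A = (-253/185, 924/185)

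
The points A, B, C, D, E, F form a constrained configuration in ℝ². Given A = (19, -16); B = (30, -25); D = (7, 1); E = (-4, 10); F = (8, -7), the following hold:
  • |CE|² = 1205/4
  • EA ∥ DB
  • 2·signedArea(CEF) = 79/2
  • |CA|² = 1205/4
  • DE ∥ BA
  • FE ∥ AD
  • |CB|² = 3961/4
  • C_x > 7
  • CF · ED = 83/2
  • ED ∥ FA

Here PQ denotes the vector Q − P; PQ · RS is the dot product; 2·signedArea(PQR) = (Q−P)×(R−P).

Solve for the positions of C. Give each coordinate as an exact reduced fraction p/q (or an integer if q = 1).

1. C_x = 15/2  [CF · ED = 83/2 ∩ 2·signedArea(CEF) = 79/2]
2. C_y = -3  [CF · ED = 83/2 ∩ 2·signedArea(CEF) = 79/2]
   → C = (15/2, -3)

C = (15/2, -3)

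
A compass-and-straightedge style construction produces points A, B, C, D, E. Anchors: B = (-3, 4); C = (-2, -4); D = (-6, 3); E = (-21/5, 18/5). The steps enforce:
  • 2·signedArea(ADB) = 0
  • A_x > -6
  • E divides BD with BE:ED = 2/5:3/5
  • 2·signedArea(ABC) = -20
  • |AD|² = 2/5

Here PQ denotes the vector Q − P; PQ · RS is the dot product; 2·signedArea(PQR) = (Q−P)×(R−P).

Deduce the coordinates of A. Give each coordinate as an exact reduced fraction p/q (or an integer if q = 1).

1. A_x = -27/5  [2·signedArea(ADB) = 0 ∩ 2·signedArea(ABC) = -20]
2. A_y = 16/5  [2·signedArea(ADB) = 0 ∩ 2·signedArea(ABC) = -20]
   → A = (-27/5, 16/5)

A = (-27/5, 16/5)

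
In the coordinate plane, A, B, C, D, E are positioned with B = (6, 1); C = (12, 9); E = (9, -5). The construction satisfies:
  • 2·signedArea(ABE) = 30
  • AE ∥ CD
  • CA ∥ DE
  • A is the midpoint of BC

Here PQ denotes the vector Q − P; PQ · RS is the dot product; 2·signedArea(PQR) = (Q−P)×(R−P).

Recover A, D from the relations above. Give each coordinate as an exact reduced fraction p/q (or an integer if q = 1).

A = (9, 5)
D = (12, -1)

1. A_x = 9  [A is the midpoint of BC]
2. A_y = 5  [A is the midpoint of BC]
   → A = (9, 5)
3. D_x = 12  [CA ∥ DE ∩ AE ∥ CD]
4. D_y = -1  [CA ∥ DE ∩ AE ∥ CD]
   → D = (12, -1)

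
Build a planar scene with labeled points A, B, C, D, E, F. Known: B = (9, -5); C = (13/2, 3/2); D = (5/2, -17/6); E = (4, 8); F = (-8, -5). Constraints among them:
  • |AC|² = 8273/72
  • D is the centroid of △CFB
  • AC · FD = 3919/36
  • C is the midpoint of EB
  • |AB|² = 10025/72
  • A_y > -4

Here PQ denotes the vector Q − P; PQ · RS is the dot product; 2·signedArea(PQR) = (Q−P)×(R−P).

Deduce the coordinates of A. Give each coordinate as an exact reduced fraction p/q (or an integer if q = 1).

A = (-11/4, -47/12)

1. A_x = -11/4  [line -21/2·x + -13/6·y + -1345/36 = 0 ∩ |AB|² = 10025/72]
2. A_y = -47/12  [line -21/2·x + -13/6·y + -1345/36 = 0 ∩ |AB|² = 10025/72]
   → A = (-11/4, -47/12)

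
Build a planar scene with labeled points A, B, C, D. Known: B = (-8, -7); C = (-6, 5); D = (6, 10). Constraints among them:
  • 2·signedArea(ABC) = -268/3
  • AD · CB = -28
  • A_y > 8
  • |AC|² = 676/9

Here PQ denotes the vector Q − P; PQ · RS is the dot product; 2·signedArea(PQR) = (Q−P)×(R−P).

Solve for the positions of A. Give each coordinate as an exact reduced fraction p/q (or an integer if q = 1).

A = (2, 25/3)

1. A_x = 2  [2·signedArea(ABC) = -268/3 ∩ AD · CB = -28]
2. A_y = 25/3  [2·signedArea(ABC) = -268/3 ∩ AD · CB = -28]
   → A = (2, 25/3)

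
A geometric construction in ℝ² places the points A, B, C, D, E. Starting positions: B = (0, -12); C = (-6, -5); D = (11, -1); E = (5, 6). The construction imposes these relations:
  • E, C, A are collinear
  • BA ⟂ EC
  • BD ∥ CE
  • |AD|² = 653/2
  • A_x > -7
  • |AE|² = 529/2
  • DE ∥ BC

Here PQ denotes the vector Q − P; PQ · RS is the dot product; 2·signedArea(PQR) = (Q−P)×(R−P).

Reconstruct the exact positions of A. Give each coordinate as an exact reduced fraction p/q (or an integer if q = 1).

A = (-13/2, -11/2)

1. A_x = -13/2  [E, C, A are collinear ∩ BA ⟂ EC]
2. A_y = -11/2  [E, C, A are collinear ∩ BA ⟂ EC]
   → A = (-13/2, -11/2)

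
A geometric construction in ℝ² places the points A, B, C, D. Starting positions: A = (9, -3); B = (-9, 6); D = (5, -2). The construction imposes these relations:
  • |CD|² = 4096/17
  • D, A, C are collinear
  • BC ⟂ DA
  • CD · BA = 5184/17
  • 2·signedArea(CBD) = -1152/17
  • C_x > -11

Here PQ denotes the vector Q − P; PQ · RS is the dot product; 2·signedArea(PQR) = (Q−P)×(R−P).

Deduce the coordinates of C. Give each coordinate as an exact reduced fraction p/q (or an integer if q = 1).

C = (-171/17, 30/17)

1. C_x = -171/17  [D, A, C are collinear ∩ BC ⟂ DA]
2. C_y = 30/17  [D, A, C are collinear ∩ BC ⟂ DA]
   → C = (-171/17, 30/17)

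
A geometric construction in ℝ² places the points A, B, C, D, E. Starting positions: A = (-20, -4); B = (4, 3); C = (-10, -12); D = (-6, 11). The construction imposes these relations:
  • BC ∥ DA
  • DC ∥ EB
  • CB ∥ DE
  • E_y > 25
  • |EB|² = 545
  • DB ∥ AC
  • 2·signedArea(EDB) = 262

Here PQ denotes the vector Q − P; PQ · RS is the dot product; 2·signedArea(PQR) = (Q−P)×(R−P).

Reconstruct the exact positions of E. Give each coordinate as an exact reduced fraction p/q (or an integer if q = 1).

1. E_x = 8  [DC ∥ EB ∩ CB ∥ DE]
2. E_y = 26  [DC ∥ EB ∩ CB ∥ DE]
   → E = (8, 26)

E = (8, 26)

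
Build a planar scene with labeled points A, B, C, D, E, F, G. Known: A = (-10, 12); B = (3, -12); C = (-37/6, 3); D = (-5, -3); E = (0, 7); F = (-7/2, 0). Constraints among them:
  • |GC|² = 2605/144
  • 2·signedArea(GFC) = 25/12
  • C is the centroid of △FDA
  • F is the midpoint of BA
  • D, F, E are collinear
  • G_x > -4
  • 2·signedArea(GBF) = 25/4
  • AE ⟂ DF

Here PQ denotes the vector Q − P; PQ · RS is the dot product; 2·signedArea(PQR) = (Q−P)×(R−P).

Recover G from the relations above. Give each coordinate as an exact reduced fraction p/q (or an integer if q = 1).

1. G_x = -15/4  [2·signedArea(GFC) = 25/12 ∩ 2·signedArea(GBF) = 25/4]
2. G_y = -1/2  [2·signedArea(GFC) = 25/12 ∩ 2·signedArea(GBF) = 25/4]
   → G = (-15/4, -1/2)

G = (-15/4, -1/2)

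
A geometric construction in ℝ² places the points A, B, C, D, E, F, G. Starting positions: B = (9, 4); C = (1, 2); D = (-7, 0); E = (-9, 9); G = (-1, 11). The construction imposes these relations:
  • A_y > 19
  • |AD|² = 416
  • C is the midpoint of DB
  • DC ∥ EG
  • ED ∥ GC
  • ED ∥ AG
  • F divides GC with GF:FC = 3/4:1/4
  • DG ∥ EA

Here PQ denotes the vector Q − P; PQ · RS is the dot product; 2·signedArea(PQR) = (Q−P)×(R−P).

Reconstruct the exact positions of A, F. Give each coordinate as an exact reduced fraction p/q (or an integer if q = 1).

A = (-3, 20)
F = (1/2, 17/4)

1. A_x = -3  [ED ∥ AG ∩ DG ∥ EA]
2. A_y = 20  [ED ∥ AG ∩ DG ∥ EA]
   → A = (-3, 20)
3. F_x = 1/2  [F divides GC with GF:FC = 3/4:1/4]
4. F_y = 17/4  [F divides GC with GF:FC = 3/4:1/4]
   → F = (1/2, 17/4)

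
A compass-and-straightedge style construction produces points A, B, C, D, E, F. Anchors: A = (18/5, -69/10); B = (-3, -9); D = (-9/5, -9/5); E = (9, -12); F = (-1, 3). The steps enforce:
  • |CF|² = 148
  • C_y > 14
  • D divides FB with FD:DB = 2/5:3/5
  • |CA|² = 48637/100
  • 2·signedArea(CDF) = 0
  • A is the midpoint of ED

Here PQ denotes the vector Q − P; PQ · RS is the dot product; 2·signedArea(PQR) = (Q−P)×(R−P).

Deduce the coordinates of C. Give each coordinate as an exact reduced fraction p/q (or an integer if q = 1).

C = (1, 15)

1. C_x = 1  [line -24/5·x + 4/5·y + -36/5 = 0 ∩ |CF|² = 148]
2. C_y = 15  [line -24/5·x + 4/5·y + -36/5 = 0 ∩ |CF|² = 148]
   → C = (1, 15)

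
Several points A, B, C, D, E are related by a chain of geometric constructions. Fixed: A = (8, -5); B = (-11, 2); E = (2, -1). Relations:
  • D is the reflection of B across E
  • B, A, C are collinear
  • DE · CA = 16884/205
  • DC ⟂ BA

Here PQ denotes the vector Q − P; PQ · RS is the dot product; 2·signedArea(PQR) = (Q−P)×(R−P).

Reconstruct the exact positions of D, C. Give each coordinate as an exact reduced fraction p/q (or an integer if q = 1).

1. D_x = 15  [D is the reflection of B across E]
2. D_y = -4  [D is the reflection of B across E]
   → D = (15, -4)
3. C_x = 2837/205  [B, A, C are collinear ∩ DC ⟂ BA]
4. C_y = -1466/205  [B, A, C are collinear ∩ DC ⟂ BA]
   → C = (2837/205, -1466/205)

C = (2837/205, -1466/205)
D = (15, -4)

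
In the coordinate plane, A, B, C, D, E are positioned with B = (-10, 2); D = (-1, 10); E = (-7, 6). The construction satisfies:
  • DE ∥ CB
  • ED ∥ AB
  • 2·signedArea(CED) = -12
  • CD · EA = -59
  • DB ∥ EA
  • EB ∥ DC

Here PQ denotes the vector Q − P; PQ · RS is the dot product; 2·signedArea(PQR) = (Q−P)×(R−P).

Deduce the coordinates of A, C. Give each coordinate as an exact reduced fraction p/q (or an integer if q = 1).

A = (-16, -2)
C = (-4, 6)

1. A_x = -16  [ED ∥ AB ∩ DB ∥ EA]
2. A_y = -2  [ED ∥ AB ∩ DB ∥ EA]
   → A = (-16, -2)
3. C_x = -4  [DE ∥ CB ∩ EB ∥ DC]
4. C_y = 6  [DE ∥ CB ∩ EB ∥ DC]
   → C = (-4, 6)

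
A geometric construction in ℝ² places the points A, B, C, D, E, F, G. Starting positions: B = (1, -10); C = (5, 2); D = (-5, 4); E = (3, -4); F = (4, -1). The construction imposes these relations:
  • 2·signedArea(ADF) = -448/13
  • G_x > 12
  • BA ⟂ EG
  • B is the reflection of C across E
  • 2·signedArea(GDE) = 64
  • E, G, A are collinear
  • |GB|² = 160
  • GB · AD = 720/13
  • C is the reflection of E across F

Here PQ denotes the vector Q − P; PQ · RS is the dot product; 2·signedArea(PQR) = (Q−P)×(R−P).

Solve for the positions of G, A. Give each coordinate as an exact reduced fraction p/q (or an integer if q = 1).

A = (29/13, -50/13)
G = (13, -6)

1. G_x = 13  [line 8·x + 8·y + -56 = 0 ∩ |GB|² = 160]
2. G_y = -6  [line 8·x + 8·y + -56 = 0 ∩ |GB|² = 160]
   → G = (13, -6)
3. A_x = 29/13  [E, G, A are collinear ∩ BA ⟂ EG]
4. A_y = -50/13  [E, G, A are collinear ∩ BA ⟂ EG]
   → A = (29/13, -50/13)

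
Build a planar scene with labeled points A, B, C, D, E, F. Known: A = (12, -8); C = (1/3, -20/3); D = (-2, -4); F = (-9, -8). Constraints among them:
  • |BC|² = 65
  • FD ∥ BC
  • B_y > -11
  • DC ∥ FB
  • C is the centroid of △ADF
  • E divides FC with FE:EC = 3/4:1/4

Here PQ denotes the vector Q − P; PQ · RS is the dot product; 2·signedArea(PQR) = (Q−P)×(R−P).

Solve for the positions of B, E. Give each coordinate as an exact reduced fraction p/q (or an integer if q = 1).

1. B_x = -20/3  [FD ∥ BC ∩ DC ∥ FB]
2. B_y = -32/3  [FD ∥ BC ∩ DC ∥ FB]
   → B = (-20/3, -32/3)
3. E_x = -2  [E divides FC with FE:EC = 3/4:1/4]
4. E_y = -7  [E divides FC with FE:EC = 3/4:1/4]
   → E = (-2, -7)

B = (-20/3, -32/3)
E = (-2, -7)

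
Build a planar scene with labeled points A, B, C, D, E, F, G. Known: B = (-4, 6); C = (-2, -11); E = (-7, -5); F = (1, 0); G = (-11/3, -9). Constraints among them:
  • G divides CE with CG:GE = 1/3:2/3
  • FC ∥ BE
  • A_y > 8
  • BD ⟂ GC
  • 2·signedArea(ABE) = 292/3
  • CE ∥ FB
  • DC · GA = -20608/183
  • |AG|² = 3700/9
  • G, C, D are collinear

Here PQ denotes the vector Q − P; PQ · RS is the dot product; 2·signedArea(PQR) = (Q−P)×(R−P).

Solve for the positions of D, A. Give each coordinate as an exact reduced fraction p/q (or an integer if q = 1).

1. D_x = -682/61  [G, C, D are collinear ∩ BD ⟂ GC]
2. D_y = 1/61  [G, C, D are collinear ∩ BD ⟂ GC]
   → D = (-682/61, 1/61)
3. A_x = 17/3  [2·signedArea(ABE) = 292/3 ∩ DC · GA = -20608/183]
4. A_y = 9  [2·signedArea(ABE) = 292/3 ∩ DC · GA = -20608/183]
   → A = (17/3, 9)

A = (17/3, 9)
D = (-682/61, 1/61)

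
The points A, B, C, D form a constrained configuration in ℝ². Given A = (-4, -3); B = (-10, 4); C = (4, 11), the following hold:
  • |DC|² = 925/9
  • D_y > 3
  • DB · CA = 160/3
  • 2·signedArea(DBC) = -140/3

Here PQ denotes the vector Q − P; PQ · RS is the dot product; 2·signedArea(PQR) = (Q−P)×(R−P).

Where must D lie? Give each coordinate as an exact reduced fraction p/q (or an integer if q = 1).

1. D_x = -10/3  [2·signedArea(DBC) = -140/3 ∩ DB · CA = 160/3]
2. D_y = 4  [2·signedArea(DBC) = -140/3 ∩ DB · CA = 160/3]
   → D = (-10/3, 4)

D = (-10/3, 4)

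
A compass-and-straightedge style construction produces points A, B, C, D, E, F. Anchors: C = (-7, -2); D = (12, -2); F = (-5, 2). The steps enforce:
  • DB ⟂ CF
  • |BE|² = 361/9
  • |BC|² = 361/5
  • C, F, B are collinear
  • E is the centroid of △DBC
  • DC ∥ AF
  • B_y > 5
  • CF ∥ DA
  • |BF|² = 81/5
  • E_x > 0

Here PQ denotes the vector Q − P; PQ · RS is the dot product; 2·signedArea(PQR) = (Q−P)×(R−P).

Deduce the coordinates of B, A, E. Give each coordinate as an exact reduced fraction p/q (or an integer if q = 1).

1. B_x = -16/5  [C, F, B are collinear ∩ DB ⟂ CF]
2. B_y = 28/5  [C, F, B are collinear ∩ DB ⟂ CF]
   → B = (-16/5, 28/5)
3. A_x = 14  [DC ∥ AF ∩ CF ∥ DA]
4. A_y = 2  [DC ∥ AF ∩ CF ∥ DA]
   → A = (14, 2)
5. E_x = 3/5  [E is the centroid of △DBC]
6. E_y = 8/15  [E is the centroid of △DBC]
   → E = (3/5, 8/15)

A = (14, 2)
B = (-16/5, 28/5)
E = (3/5, 8/15)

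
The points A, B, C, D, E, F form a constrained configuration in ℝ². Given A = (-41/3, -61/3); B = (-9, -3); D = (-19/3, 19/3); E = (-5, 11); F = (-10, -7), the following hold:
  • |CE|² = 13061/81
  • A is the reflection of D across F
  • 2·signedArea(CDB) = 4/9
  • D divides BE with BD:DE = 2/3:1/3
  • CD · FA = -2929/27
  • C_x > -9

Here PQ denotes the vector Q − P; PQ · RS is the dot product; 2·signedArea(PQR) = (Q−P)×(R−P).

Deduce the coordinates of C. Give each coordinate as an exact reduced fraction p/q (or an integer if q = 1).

C = (-76/9, -11/9)

1. C_x = -76/9  [2·signedArea(CDB) = 4/9 ∩ CD · FA = -2929/27]
2. C_y = -11/9  [2·signedArea(CDB) = 4/9 ∩ CD · FA = -2929/27]
   → C = (-76/9, -11/9)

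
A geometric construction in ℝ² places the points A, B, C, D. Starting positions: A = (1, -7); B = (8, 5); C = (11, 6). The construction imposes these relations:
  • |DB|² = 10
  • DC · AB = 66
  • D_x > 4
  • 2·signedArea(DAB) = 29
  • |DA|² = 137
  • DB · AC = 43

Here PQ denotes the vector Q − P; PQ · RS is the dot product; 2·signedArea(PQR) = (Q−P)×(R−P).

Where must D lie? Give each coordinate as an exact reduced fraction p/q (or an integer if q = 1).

1. D_x = 5  [2·signedArea(DAB) = 29 ∩ DB · AC = 43]
2. D_y = 4  [2·signedArea(DAB) = 29 ∩ DB · AC = 43]
   → D = (5, 4)

D = (5, 4)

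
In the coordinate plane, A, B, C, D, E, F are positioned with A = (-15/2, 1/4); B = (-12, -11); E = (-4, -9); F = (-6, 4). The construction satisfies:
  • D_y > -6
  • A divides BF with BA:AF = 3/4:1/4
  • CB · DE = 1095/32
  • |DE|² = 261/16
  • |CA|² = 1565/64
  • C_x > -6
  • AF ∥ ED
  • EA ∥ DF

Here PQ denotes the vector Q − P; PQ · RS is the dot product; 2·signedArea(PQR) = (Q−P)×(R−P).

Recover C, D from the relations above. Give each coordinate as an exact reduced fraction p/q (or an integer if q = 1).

C = (-23/4, -35/8)
D = (-5/2, -21/4)

1. D_x = -5/2  [EA ∥ DF ∩ AF ∥ ED]
2. D_y = -21/4  [EA ∥ DF ∩ AF ∥ ED]
   → D = (-5/2, -21/4)
3. C_x = -23/4  [line 3/2·x + 15/4·y + 801/32 = 0 ∩ |CA|² = 1565/64]
4. C_y = -35/8  [line 3/2·x + 15/4·y + 801/32 = 0 ∩ |CA|² = 1565/64]
   → C = (-23/4, -35/8)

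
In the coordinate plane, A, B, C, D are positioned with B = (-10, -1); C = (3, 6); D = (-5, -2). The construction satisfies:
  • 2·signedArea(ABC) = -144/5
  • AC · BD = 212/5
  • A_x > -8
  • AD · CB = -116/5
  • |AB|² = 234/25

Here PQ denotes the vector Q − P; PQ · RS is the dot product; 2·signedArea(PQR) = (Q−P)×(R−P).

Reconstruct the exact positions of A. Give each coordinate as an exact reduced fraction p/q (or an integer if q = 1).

1. A_x = -7  [AD · CB = -116/5 ∩ AC · BD = 212/5]
2. A_y = -8/5  [AD · CB = -116/5 ∩ AC · BD = 212/5]
   → A = (-7, -8/5)

A = (-7, -8/5)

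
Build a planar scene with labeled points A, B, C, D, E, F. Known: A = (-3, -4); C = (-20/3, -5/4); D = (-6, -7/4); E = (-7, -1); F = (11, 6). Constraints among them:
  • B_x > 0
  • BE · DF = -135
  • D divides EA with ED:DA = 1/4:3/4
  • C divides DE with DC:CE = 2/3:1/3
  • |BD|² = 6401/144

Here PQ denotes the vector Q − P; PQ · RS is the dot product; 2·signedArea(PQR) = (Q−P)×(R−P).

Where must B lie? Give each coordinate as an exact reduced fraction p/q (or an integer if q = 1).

B = (1/3, 1/3)

1. B_x = 1/3  [line -17·x + -31/4·y + 33/4 = 0 ∩ |BD|² = 6401/144]
2. B_y = 1/3  [line -17·x + -31/4·y + 33/4 = 0 ∩ |BD|² = 6401/144]
   → B = (1/3, 1/3)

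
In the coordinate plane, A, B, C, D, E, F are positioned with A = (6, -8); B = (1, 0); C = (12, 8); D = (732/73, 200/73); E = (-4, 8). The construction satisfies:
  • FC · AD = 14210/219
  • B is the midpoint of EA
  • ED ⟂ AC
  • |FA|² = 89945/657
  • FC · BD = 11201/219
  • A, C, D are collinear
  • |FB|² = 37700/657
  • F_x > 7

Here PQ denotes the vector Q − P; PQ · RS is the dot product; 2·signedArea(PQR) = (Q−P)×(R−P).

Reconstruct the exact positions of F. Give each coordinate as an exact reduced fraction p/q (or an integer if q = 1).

F = (1681/219, 784/219)

1. F_x = 1681/219  [FC · BD = 11201/219 ∩ FC · AD = 14210/219]
2. F_y = 784/219  [FC · BD = 11201/219 ∩ FC · AD = 14210/219]
   → F = (1681/219, 784/219)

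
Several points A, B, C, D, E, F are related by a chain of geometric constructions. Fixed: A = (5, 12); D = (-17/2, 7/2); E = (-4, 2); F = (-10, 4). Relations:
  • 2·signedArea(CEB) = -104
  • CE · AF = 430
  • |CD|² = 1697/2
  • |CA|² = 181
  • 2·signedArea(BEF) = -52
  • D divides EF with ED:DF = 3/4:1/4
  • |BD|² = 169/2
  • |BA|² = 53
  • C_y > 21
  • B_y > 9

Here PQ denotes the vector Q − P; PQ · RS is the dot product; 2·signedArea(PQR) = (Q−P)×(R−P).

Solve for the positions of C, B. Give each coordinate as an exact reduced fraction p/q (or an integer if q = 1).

B = (-2, 10)
C = (14, 22)

1. C_x = 14  [line 15·x + 8·y + -386 = 0 ∩ |CD|² = 1697/2]
2. C_y = 22  [line 15·x + 8·y + -386 = 0 ∩ |CD|² = 1697/2]
   → C = (14, 22)
3. B_x = -2  [2·signedArea(CEB) = -104 ∩ 2·signedArea(BEF) = -52]
4. B_y = 10  [2·signedArea(CEB) = -104 ∩ 2·signedArea(BEF) = -52]
   → B = (-2, 10)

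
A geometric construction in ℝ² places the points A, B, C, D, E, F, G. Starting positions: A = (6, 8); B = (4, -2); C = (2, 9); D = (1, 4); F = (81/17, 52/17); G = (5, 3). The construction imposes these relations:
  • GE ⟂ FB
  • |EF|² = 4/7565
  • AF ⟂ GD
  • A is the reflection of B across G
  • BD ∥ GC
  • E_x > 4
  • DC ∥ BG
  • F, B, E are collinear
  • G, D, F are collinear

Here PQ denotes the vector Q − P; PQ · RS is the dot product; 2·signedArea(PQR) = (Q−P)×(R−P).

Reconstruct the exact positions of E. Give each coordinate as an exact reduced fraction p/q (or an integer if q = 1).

1. E_x = 36019/7565  [F, B, E are collinear ∩ GE ⟂ FB]
2. E_y = 22968/7565  [F, B, E are collinear ∩ GE ⟂ FB]
   → E = (36019/7565, 22968/7565)

E = (36019/7565, 22968/7565)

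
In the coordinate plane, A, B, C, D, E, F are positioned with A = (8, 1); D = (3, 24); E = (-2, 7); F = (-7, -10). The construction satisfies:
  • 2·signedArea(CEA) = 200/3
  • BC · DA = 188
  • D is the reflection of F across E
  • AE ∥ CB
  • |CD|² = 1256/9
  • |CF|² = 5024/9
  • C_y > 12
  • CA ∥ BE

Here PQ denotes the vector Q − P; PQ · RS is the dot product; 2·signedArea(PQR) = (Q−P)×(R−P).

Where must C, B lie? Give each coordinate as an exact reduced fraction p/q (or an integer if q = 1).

B = (-31/3, 56/3)
C = (-1/3, 38/3)

1. C_x = -1/3  [line 6·x + 10·y + -374/3 = 0 ∩ |CF|² = 5024/9]
2. C_y = 38/3  [line 6·x + 10·y + -374/3 = 0 ∩ |CF|² = 5024/9]
   → C = (-1/3, 38/3)
3. B_x = -31/3  [CA ∥ BE ∩ AE ∥ CB]
4. B_y = 56/3  [CA ∥ BE ∩ AE ∥ CB]
   → B = (-31/3, 56/3)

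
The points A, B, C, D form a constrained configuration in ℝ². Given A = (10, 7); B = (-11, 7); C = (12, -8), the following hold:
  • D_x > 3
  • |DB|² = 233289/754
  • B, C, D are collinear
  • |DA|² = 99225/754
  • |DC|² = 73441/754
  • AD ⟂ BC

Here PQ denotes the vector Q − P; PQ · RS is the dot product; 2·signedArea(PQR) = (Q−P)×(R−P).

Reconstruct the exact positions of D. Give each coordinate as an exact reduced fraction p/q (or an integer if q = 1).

D = (2815/754, -1967/754)

1. D_x = 2815/754  [B, C, D are collinear ∩ AD ⟂ BC]
2. D_y = -1967/754  [B, C, D are collinear ∩ AD ⟂ BC]
   → D = (2815/754, -1967/754)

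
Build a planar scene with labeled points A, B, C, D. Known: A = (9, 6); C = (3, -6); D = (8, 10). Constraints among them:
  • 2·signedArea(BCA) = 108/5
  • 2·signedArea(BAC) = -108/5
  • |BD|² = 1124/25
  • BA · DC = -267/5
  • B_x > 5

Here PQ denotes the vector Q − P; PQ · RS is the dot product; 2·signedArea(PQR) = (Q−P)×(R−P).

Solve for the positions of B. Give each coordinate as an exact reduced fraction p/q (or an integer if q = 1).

1. B_x = 6  [BA · DC = -267/5 ∩ 2·signedArea(BAC) = -108/5]
2. B_y = 18/5  [BA · DC = -267/5 ∩ 2·signedArea(BAC) = -108/5]
   → B = (6, 18/5)

B = (6, 18/5)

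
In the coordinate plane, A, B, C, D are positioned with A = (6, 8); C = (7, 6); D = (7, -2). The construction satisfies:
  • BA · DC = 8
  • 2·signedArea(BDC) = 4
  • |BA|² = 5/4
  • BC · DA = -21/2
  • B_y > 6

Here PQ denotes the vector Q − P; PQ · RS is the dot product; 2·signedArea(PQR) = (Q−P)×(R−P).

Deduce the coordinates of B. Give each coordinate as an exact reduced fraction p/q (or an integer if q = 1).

1. B_x = 13/2  [BC · DA = -21/2 ∩ BA · DC = 8]
2. B_y = 7  [BC · DA = -21/2 ∩ BA · DC = 8]
   → B = (13/2, 7)

B = (13/2, 7)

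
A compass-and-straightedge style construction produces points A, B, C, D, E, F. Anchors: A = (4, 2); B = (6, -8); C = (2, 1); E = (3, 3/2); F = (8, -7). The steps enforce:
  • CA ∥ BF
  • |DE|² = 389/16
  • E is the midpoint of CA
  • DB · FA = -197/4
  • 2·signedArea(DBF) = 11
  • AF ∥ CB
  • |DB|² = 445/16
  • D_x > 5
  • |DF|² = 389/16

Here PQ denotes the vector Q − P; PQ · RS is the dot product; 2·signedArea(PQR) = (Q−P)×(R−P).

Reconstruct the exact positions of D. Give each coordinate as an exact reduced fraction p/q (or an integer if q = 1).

D = (11/2, -11/4)

1. D_x = 11/2  [2·signedArea(DBF) = 11 ∩ DB · FA = -197/4]
2. D_y = -11/4  [2·signedArea(DBF) = 11 ∩ DB · FA = -197/4]
   → D = (11/2, -11/4)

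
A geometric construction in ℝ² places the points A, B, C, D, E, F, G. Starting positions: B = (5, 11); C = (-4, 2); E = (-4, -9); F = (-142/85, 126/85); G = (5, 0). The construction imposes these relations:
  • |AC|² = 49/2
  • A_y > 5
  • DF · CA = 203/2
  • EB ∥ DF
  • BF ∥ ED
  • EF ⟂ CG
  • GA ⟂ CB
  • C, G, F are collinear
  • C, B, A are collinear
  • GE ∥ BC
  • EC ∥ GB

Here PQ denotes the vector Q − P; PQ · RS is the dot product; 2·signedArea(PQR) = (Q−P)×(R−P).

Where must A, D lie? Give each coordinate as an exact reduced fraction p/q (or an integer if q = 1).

A = (-1/2, 11/2)
D = (-907/85, -1574/85)

1. A_x = -1/2  [C, B, A are collinear ∩ GA ⟂ CB]
2. A_y = 11/2  [C, B, A are collinear ∩ GA ⟂ CB]
   → A = (-1/2, 11/2)
3. D_x = -907/85  [EB ∥ DF ∩ BF ∥ ED]
4. D_y = -1574/85  [EB ∥ DF ∩ BF ∥ ED]
   → D = (-907/85, -1574/85)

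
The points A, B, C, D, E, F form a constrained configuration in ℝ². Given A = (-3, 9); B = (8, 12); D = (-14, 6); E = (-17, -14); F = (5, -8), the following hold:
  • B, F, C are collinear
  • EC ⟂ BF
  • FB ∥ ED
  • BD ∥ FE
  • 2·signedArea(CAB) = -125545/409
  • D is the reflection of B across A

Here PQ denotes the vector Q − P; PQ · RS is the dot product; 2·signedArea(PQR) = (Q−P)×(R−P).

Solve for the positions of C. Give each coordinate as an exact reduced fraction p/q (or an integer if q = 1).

C = (1487/409, -6992/409)

1. C_x = 1487/409  [B, F, C are collinear ∩ EC ⟂ BF]
2. C_y = -6992/409  [B, F, C are collinear ∩ EC ⟂ BF]
   → C = (1487/409, -6992/409)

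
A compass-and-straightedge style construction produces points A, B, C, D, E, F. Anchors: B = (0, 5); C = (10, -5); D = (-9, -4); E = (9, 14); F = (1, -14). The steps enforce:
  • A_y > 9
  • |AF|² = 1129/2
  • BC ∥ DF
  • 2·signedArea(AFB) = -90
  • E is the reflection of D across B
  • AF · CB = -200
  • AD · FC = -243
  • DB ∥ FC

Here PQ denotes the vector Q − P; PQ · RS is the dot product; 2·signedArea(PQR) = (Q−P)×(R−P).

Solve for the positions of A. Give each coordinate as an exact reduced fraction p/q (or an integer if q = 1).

A = (9/2, 19/2)

1. A_x = 9/2  [2·signedArea(AFB) = -90 ∩ AD · FC = -243]
2. A_y = 19/2  [2·signedArea(AFB) = -90 ∩ AD · FC = -243]
   → A = (9/2, 19/2)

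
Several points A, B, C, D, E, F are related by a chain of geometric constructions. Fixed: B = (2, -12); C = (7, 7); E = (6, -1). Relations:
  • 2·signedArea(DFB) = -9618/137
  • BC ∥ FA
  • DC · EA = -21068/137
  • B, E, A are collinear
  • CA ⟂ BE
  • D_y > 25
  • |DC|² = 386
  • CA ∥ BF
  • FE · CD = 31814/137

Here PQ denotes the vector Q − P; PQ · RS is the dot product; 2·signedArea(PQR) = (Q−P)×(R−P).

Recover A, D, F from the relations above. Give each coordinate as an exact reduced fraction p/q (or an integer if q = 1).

1. A_x = 1190/137  [B, E, A are collinear ∩ CA ⟂ BE]
2. A_y = 875/137  [B, E, A are collinear ∩ CA ⟂ BE]
   → A = (1190/137, 875/137)
3. D_x = 12  [line -368/137·x + -1012/137·y + 30728/137 = 0 ∩ |DC|² = 386]
4. D_y = 26  [line -368/137·x + -1012/137·y + 30728/137 = 0 ∩ |DC|² = 386]
   → D = (12, 26)
5. F_x = 505/137  [2·signedArea(DFB) = -9618/137 ∩ CA ∥ BF]
6. F_y = -1728/137  [2·signedArea(DFB) = -9618/137 ∩ CA ∥ BF]
   → F = (505/137, -1728/137)

A = (1190/137, 875/137)
D = (12, 26)
F = (505/137, -1728/137)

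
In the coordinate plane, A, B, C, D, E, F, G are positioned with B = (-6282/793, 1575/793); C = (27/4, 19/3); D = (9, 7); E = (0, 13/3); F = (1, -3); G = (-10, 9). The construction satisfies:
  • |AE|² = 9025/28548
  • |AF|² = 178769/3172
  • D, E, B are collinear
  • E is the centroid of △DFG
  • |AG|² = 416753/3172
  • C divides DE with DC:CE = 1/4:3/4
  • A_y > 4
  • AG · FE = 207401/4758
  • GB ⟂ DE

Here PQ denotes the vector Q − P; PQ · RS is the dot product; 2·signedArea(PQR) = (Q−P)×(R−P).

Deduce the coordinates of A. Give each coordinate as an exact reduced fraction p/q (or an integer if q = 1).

1. A_x = 855/1586  [line 1·x + -22/3·y + 154207/4758 = 0 ∩ |AG|² = 416753/3172]
2. A_y = 3563/793  [line 1·x + -22/3·y + 154207/4758 = 0 ∩ |AG|² = 416753/3172]
   → A = (855/1586, 3563/793)

A = (855/1586, 3563/793)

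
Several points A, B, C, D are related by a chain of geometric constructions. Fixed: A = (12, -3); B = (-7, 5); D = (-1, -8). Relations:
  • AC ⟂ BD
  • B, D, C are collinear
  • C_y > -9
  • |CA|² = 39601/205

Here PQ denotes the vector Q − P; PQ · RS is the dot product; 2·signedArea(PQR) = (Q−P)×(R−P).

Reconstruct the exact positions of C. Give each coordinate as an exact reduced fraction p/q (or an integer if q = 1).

C = (-127/205, -1809/205)

1. C_x = -127/205  [B, D, C are collinear ∩ AC ⟂ BD]
2. C_y = -1809/205  [B, D, C are collinear ∩ AC ⟂ BD]
   → C = (-127/205, -1809/205)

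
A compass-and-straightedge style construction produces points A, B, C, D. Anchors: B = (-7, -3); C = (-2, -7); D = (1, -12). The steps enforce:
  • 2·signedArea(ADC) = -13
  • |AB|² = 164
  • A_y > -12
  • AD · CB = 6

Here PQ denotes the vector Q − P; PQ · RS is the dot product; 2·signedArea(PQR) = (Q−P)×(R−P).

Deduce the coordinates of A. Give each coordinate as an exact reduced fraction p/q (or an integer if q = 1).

1. A_x = 3  [2·signedArea(ADC) = -13 ∩ AD · CB = 6]
2. A_y = -11  [2·signedArea(ADC) = -13 ∩ AD · CB = 6]
   → A = (3, -11)

A = (3, -11)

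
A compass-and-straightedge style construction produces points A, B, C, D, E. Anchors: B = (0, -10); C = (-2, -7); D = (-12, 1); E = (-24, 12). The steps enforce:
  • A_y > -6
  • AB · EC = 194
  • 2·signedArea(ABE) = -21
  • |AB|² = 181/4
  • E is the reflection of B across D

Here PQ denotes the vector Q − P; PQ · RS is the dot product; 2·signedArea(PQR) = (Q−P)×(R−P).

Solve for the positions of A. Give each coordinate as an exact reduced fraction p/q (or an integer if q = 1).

A = (-9/2, -5)

1. A_x = -9/2  [2·signedArea(ABE) = -21 ∩ AB · EC = 194]
2. A_y = -5  [2·signedArea(ABE) = -21 ∩ AB · EC = 194]
   → A = (-9/2, -5)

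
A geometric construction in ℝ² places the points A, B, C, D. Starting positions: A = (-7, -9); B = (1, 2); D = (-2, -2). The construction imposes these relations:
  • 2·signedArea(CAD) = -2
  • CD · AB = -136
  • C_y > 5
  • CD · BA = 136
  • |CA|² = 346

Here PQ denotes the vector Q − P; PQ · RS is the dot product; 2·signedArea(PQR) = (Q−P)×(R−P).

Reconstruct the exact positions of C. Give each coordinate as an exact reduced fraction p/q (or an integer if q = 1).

1. C_x = 4  [2·signedArea(CAD) = -2 ∩ CD · AB = -136]
2. C_y = 6  [2·signedArea(CAD) = -2 ∩ CD · AB = -136]
   → C = (4, 6)

C = (4, 6)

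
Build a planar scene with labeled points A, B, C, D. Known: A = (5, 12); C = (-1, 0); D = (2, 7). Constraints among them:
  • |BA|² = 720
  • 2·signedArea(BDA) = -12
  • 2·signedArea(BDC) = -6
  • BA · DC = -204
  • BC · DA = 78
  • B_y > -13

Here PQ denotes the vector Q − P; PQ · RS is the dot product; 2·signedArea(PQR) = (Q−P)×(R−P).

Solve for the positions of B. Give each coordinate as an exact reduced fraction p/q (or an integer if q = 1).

1. B_x = -7  [BA · DC = -204 ∩ BC · DA = 78]
2. B_y = -12  [BA · DC = -204 ∩ BC · DA = 78]
   → B = (-7, -12)

B = (-7, -12)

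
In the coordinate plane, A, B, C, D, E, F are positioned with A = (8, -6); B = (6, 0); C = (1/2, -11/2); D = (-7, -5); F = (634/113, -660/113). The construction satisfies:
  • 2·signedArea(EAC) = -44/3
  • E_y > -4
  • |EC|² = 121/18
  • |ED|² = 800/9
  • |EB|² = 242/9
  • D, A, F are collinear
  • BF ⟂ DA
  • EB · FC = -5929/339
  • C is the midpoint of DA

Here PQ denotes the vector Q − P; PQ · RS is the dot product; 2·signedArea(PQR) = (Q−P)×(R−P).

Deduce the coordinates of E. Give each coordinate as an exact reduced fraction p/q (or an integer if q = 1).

1. E_x = 7/3  [EB · FC = -5929/339 ∩ 2·signedArea(EAC) = -44/3]
2. E_y = -11/3  [EB · FC = -5929/339 ∩ 2·signedArea(EAC) = -44/3]
   → E = (7/3, -11/3)

E = (7/3, -11/3)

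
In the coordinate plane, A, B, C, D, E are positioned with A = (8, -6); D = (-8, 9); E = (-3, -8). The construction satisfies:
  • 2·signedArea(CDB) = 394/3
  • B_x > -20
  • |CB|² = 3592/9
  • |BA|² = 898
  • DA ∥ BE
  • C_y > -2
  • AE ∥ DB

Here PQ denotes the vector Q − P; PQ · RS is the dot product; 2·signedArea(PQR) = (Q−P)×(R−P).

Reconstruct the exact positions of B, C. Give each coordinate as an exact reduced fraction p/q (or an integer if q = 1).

B = (-19, 7)
C = (-1, -5/3)

1. B_x = -19  [DA ∥ BE ∩ AE ∥ DB]
2. B_y = 7  [DA ∥ BE ∩ AE ∥ DB]
   → B = (-19, 7)
3. C_x = -1  [line 2·x + -11·y + -49/3 = 0 ∩ |CB|² = 3592/9]
4. C_y = -5/3  [line 2·x + -11·y + -49/3 = 0 ∩ |CB|² = 3592/9]
   → C = (-1, -5/3)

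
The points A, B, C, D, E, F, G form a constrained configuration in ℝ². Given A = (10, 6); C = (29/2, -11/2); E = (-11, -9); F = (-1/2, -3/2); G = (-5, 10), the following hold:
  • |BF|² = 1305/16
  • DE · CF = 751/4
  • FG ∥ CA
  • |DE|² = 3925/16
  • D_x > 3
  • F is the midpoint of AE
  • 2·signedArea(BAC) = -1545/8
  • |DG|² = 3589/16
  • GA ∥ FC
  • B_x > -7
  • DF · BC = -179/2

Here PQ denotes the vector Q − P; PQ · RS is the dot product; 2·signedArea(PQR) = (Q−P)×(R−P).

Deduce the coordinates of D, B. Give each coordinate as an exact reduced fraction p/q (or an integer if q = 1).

B = (-13/2, 21/4)
D = (13/4, -5/2)

1. D_x = 13/4  [line 15·x + -4·y + -235/4 = 0 ∩ |DE|² = 3925/16]
2. D_y = -5/2  [line 15·x + -4·y + -235/4 = 0 ∩ |DE|² = 3925/16]
   → D = (13/4, -5/2)
3. B_x = -13/2  [DF · BC = -179/2 ∩ 2·signedArea(BAC) = -1545/8]
4. B_y = 21/4  [DF · BC = -179/2 ∩ 2·signedArea(BAC) = -1545/8]
   → B = (-13/2, 21/4)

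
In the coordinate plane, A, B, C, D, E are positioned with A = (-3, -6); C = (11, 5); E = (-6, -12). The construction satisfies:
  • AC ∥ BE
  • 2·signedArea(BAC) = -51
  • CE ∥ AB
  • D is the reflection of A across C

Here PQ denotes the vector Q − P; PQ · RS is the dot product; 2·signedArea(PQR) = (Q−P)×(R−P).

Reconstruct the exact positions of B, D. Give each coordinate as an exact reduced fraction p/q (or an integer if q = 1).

1. B_x = -20  [AC ∥ BE ∩ CE ∥ AB]
2. B_y = -23  [AC ∥ BE ∩ CE ∥ AB]
   → B = (-20, -23)
3. D_x = 25  [D is the reflection of A across C]
4. D_y = 16  [D is the reflection of A across C]
   → D = (25, 16)

B = (-20, -23)
D = (25, 16)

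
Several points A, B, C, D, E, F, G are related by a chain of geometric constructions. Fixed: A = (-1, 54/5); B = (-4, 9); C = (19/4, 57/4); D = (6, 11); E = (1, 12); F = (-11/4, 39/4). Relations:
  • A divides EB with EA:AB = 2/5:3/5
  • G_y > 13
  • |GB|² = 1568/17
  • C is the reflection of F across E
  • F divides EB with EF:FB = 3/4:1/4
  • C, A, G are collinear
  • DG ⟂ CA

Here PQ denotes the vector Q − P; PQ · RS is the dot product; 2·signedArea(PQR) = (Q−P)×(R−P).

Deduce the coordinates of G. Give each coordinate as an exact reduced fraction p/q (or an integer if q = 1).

1. G_x = 72/17  [C, A, G are collinear ∩ DG ⟂ CA]
2. G_y = 237/17  [C, A, G are collinear ∩ DG ⟂ CA]
   → G = (72/17, 237/17)

G = (72/17, 237/17)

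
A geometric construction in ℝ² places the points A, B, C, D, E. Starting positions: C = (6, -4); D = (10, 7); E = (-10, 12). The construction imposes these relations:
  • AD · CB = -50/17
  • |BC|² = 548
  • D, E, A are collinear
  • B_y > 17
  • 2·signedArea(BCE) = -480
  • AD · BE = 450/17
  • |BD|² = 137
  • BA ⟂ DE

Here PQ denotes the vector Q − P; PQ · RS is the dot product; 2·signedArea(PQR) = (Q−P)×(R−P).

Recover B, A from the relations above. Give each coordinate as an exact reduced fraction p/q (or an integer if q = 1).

A = (190/17, 114/17)
B = (14, 18)

1. B_x = 14  [line -16·x + -16·y + 512 = 0 ∩ |BC|² = 548]
2. B_y = 18  [line -16·x + -16·y + 512 = 0 ∩ |BC|² = 548]
   → B = (14, 18)
3. A_x = 190/17  [D, E, A are collinear ∩ BA ⟂ DE]
4. A_y = 114/17  [D, E, A are collinear ∩ BA ⟂ DE]
   → A = (190/17, 114/17)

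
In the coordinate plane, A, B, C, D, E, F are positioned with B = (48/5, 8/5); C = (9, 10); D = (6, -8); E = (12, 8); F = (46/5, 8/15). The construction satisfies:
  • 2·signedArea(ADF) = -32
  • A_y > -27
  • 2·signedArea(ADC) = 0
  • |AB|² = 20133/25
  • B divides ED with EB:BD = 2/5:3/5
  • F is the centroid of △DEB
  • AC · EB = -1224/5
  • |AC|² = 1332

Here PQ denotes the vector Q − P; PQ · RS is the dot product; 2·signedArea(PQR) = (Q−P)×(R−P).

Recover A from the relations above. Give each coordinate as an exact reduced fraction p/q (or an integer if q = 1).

A = (3, -26)

1. A_x = 3  [2·signedArea(ADC) = 0 ∩ 2·signedArea(ADF) = -32]
2. A_y = -26  [2·signedArea(ADC) = 0 ∩ 2·signedArea(ADF) = -32]
   → A = (3, -26)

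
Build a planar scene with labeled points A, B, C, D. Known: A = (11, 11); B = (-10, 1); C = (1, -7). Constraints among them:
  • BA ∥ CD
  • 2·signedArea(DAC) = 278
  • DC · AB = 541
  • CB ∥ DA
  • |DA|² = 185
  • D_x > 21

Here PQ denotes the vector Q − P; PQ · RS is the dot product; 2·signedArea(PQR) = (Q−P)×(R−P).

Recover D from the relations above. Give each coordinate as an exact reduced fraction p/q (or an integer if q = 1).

1. D_x = 22  [CB ∥ DA ∩ BA ∥ CD]
2. D_y = 3  [CB ∥ DA ∩ BA ∥ CD]
   → D = (22, 3)

D = (22, 3)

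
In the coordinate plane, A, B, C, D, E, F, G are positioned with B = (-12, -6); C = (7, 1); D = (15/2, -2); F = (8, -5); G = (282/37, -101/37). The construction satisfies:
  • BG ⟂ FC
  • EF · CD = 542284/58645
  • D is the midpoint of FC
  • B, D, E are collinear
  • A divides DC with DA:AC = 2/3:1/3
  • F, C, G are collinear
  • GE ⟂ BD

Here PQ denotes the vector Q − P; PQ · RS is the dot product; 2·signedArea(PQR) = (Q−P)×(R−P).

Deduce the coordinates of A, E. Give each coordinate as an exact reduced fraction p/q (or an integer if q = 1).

1. A_x = 43/6  [A divides DC with DA:AC = 2/3:1/3]
2. A_y = 0  [A divides DC with DA:AC = 2/3:1/3]
   → A = (43/6, 0)
3. E_x = 438258/58645  [B, D, E are collinear ∩ GE ⟂ BD]
4. E_y = -117614/58645  [B, D, E are collinear ∩ GE ⟂ BD]
   → E = (438258/58645, -117614/58645)

A = (43/6, 0)
E = (438258/58645, -117614/58645)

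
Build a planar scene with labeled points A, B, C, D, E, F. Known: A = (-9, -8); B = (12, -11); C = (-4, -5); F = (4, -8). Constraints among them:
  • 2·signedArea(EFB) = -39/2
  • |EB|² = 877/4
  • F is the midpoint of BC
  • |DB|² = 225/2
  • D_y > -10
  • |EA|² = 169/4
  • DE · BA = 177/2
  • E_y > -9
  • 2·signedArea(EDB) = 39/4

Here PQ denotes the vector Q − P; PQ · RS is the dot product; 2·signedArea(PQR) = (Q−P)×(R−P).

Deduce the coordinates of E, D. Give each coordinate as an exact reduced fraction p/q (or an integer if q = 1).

1. E_x = -5/2  [line 3·x + 8·y + 143/2 = 0 ∩ |EB|² = 877/4]
2. E_y = -8  [line 3·x + 8·y + 143/2 = 0 ∩ |EB|² = 877/4]
   → E = (-5/2, -8)
3. D_x = 3/2  [2·signedArea(EDB) = 39/4 ∩ DE · BA = 177/2]
4. D_y = -19/2  [2·signedArea(EDB) = 39/4 ∩ DE · BA = 177/2]
   → D = (3/2, -19/2)

D = (3/2, -19/2)
E = (-5/2, -8)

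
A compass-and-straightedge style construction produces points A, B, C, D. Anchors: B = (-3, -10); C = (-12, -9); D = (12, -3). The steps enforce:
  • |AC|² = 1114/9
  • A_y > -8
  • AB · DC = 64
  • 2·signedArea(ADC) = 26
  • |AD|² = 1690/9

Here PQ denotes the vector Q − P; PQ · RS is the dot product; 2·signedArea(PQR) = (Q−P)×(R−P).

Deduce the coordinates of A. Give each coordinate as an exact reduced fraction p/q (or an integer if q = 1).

A = (-1, -22/3)

1. A_x = -1  [2·signedArea(ADC) = 26 ∩ AB · DC = 64]
2. A_y = -22/3  [2·signedArea(ADC) = 26 ∩ AB · DC = 64]
   → A = (-1, -22/3)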